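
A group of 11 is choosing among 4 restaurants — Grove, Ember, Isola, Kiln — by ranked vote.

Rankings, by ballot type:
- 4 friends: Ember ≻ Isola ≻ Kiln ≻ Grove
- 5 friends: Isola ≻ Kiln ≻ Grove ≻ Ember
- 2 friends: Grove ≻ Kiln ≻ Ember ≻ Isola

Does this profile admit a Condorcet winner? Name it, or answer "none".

Head-to-head results (11 friends):
Grove vs Ember: Grove wins 7–4.
Grove–Isola: Isola 9–2.
Grove–Kiln: Kiln 9–2.
Ember vs Isola: Ember wins 6–5.
Ember vs Kiln: Kiln, 7–4.
Isola–Kiln: Isola 9–2.
No restaurant is unbeaten: Grove loses to Isola; Ember loses to Grove; Isola loses to Ember; Kiln loses to Isola. In particular Grove > Ember > Isola > Grove is a majority cycle — no Condorcet winner exists.

none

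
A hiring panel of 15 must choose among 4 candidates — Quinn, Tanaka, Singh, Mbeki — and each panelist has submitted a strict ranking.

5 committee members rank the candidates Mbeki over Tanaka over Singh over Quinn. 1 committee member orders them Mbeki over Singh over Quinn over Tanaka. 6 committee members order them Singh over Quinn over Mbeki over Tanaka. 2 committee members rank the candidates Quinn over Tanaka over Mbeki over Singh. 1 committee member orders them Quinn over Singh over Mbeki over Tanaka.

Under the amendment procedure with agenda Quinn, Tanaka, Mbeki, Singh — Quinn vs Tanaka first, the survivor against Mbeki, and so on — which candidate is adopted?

Singh

Round 1: Quinn vs Tanaka — 10–5, Quinn advances.
Round 2: Quinn vs Mbeki — 9–6, Quinn advances.
Round 3: Quinn vs Singh — 3–12, Singh advances.
The agenda winner is Singh.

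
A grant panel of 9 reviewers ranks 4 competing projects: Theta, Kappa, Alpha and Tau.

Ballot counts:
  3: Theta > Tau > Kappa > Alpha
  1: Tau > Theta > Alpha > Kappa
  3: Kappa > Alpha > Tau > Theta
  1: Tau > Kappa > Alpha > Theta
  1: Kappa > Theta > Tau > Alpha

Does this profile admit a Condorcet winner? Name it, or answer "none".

Head-to-head results (9 reviewers):
Theta vs Kappa: 3+1 = 4 for Theta, 5 for Kappa — Kappa by 5–4.
Theta vs Alpha: Theta wins 5–4.
Theta vs Tau: 3+1 = 4 for Theta, 5 for Tau — Tau by 5–4.
Kappa vs Alpha: Kappa preferred on 3+3+1+1 = 8 ballots; Kappa wins 8–1.
Kappa–Tau: Tau 5–4.
Alpha vs Tau: Tau wins 6–3.
Tau defeats every rival head-to-head and is the Condorcet winner.

Tau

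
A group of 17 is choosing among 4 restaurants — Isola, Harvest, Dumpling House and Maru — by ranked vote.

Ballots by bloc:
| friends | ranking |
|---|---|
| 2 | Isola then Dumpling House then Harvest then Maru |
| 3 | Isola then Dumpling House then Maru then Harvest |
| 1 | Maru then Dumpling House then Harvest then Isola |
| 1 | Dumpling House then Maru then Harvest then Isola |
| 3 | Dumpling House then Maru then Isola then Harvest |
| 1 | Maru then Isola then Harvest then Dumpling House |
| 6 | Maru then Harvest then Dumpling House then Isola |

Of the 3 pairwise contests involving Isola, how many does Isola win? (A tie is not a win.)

1

Isola against each rival (17 friends):
Isola vs Harvest: Isola, 9–8.
Isola–Dumpling House: Dumpling House 11–6.
Isola vs Maru: Isola is ranked higher on 2+3 = 5 ballots, Maru on 12. Maru wins 12–5.
Isola beats Harvest; loses to Dumpling House, Maru — 1 pairwise win.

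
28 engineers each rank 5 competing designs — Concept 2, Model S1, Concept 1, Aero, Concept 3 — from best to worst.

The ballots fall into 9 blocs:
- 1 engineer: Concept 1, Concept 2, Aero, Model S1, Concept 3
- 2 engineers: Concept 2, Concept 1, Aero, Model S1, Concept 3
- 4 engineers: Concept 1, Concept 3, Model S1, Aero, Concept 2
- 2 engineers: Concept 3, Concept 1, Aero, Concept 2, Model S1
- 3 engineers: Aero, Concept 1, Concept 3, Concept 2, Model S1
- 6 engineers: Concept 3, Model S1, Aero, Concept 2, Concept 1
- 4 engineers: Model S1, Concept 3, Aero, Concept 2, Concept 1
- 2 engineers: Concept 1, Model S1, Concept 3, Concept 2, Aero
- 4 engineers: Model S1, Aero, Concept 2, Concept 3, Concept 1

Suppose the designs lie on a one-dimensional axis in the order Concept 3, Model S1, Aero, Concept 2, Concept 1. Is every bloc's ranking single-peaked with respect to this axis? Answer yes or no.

no

Axis positions: Concept 3=1, Model S1=2, Aero=3, Concept 2=4, Concept 1=5.
Bloc 1 (peak Concept 1 at position 5): ranking walks positions 5-4-3-2-1, expanding outward from the peak — single-peaked.
Bloc 2 (peak Concept 2 at position 4): ranking walks positions 4-5-3-2-1, expanding outward from the peak — single-peaked.
Bloc 3: ranking walks positions 5-1-2-3-4; Concept 3 is ranked above Concept 2 even though Concept 2 lies between Concept 3 and the peak Concept 1 on the axis — preferences dip and rise again. Not single-peaked.
Bloc 4: ranking walks positions 1-5-3-4-2; Concept 1 is ranked above Model S1 even though Model S1 lies between Concept 1 and the peak Concept 3 on the axis — preferences dip and rise again. Not single-peaked.
Bloc 5: ranking walks positions 3-5-1-4-2; Concept 1 is ranked above Concept 2 even though Concept 2 lies between Concept 1 and the peak Aero on the axis — preferences dip and rise again. Not single-peaked.
Bloc 6 (peak Concept 3 at position 1): ranking walks positions 1-2-3-4-5, expanding outward from the peak — single-peaked.
Bloc 7 (peak Model S1 at position 2): ranking walks positions 2-1-3-4-5, expanding outward from the peak — single-peaked.
Bloc 8: ranking walks positions 5-2-1-4-3; Model S1 is ranked above Concept 2 even though Concept 2 lies between Model S1 and the peak Concept 1 on the axis — preferences dip and rise again. Not single-peaked.
Bloc 9 (peak Model S1 at position 2): ranking walks positions 2-3-4-1-5, expanding outward from the peak — single-peaked.
Bloc 3 violates single-peakedness, so the profile is not single-peaked on this axis.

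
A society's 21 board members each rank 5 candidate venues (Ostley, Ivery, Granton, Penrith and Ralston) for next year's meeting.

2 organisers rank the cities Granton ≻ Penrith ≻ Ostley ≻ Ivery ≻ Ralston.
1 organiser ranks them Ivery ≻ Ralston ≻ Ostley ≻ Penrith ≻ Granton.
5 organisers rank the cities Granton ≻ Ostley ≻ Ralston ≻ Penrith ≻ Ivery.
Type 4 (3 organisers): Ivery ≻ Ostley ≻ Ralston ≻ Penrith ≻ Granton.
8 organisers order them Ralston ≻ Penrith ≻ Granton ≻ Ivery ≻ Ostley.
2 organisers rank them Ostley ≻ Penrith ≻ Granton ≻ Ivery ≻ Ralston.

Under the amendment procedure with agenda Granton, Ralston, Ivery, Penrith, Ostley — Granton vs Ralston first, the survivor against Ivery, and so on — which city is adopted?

Round 1: Granton vs Ralston — 9–12, Ralston advances.
Round 2: Ralston vs Ivery — 13–8, Ralston advances.
Round 3: Ralston vs Penrith — 17–4, Ralston advances.
Round 4: Ralston vs Ostley — 9–12, Ostley advances.
The agenda winner is Ostley.

Ostley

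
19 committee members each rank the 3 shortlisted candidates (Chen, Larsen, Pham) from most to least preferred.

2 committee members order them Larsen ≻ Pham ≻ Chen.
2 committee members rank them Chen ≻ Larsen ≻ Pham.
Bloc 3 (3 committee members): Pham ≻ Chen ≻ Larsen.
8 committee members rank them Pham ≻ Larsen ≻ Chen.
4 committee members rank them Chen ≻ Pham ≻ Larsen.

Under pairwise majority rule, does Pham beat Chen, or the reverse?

Ballots ranking Pham above Chen: 2 + 3 + 8 = 13.
Ballots ranking Chen above Pham: 19 − 13 = 6.
Pham wins the head-to-head 13–6.

Pham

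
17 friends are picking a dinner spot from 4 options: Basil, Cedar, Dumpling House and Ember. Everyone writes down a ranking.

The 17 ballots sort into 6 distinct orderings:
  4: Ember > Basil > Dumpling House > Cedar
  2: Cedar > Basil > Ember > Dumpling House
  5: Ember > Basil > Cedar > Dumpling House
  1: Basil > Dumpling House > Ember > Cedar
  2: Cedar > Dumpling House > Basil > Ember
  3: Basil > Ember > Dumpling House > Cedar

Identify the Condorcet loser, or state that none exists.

Dumpling House

Pairwise majorities:
Basil vs Cedar: 13 to 4, Basil.
Basil vs Dumpling House: 4+2+5+1+3 = 15 for Basil, 2 for Dumpling House — Basil by 15–2.
Basil vs Ember: Basil is ranked higher on 2+1+2+3 = 8 ballots, Ember on 9. Ember wins 9–8.
Cedar vs Dumpling House: Cedar preferred on 2+5+2 = 9 ballots; Cedar wins 9–8.
Cedar vs Ember: Cedar preferred on 2+2 = 4 ballots; Ember wins 13–4.
Dumpling House vs Ember: 1+2 = 3 for Dumpling House, 14 for Ember — Ember by 14–3.
Dumpling House is beaten in every head-to-head and is the Condorcet loser.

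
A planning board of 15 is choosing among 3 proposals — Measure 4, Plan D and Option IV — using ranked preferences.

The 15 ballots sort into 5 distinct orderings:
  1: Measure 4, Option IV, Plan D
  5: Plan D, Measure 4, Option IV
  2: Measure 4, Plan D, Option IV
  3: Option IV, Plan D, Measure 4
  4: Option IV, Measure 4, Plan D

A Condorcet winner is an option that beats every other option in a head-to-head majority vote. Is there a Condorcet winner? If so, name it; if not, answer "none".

none

Head-to-head results (15 council members):
Measure 4 vs Plan D: Plan D, 8–7.
Measure 4 vs Option IV: Measure 4 wins 8–7.
Plan D vs Option IV: Option IV, 8–7.
No option is unbeaten: Measure 4 loses to Plan D; Plan D loses to Option IV; Option IV loses to Measure 4. In particular Measure 4 > Option IV > Plan D > Measure 4 is a majority cycle — no Condorcet winner exists.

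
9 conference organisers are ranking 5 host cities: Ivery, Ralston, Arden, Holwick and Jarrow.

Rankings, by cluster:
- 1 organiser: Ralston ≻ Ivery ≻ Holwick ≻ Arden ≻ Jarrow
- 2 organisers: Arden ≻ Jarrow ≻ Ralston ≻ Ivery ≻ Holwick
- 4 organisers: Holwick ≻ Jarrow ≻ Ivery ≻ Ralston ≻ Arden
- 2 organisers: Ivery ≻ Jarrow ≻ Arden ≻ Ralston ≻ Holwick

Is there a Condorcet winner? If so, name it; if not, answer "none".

Check each pair by majority over 9 ballots:
Ivery vs Ralston: Ivery wins 6–3.
Ivery–Arden: Ivery 7–2.
Ivery–Holwick: Ivery 5–4.
Ivery–Jarrow: Jarrow 6–3.
Ralston–Arden: Ralston 5–4.
Ralston–Holwick: Ralston 5–4.
Ralston vs Jarrow: Jarrow wins 8–1.
Arden vs Holwick: Holwick wins 5–4.
Arden–Jarrow: Jarrow 6–3.
Holwick vs Jarrow: Holwick, 5–4.
Each city drops at least one matchup (Ivery loses to Jarrow; Ralston loses to Ivery; Arden loses to Ivery; Holwick loses to Ivery; Jarrow loses to Holwick); the cycle Ivery > Holwick > Jarrow > Ivery rules out a Condorcet winner.

none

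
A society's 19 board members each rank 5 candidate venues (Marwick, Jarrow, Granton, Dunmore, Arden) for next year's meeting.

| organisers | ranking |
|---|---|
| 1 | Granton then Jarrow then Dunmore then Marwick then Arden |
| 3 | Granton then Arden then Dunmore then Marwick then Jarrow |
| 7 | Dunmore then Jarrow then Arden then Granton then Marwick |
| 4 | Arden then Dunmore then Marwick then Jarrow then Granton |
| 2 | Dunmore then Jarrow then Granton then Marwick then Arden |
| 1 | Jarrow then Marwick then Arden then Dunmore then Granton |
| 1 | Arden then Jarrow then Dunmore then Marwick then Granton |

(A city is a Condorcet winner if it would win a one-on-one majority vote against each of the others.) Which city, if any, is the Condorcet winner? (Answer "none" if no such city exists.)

Dunmore

Pairwise majorities:
Marwick–Jarrow: Jarrow 12–7.
Marwick vs Granton: Granton, 13–6.
Marwick vs Dunmore: Dunmore, 18–1.
Marwick vs Arden: Arden wins 15–4.
Jarrow–Granton: Jarrow 15–4.
Jarrow–Dunmore: Dunmore 16–3.
Jarrow vs Arden: Jarrow wins 11–8.
Granton vs Dunmore: Dunmore, 15–4.
Granton vs Arden: Arden, 13–6.
Dunmore vs Arden: Dunmore, 10–9.
Dunmore defeats every rival head-to-head and is the Condorcet winner.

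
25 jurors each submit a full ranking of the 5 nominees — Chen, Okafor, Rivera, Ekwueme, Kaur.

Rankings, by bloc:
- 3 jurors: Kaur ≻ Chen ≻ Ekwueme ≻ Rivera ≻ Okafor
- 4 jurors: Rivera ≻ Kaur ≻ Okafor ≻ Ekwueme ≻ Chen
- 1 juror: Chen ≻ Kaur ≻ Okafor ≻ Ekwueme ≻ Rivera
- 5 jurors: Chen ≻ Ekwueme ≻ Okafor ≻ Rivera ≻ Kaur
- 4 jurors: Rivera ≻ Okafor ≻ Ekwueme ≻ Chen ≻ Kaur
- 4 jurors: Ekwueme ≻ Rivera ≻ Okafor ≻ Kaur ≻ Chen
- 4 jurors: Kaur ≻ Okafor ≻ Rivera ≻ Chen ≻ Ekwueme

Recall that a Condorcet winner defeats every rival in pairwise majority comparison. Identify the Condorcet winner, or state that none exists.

Check each pair by majority over 25 ballots:
Chen–Okafor: Okafor 16–9.
Chen vs Rivera: 3+1+5 = 9 for Chen, 16 for Rivera — Rivera by 16–9.
Chen–Ekwueme: Chen 13–12.
Chen vs Kaur: Chen is ranked higher on 1+5+4 = 10 ballots, Kaur on 15. Kaur wins 15–10.
Okafor vs Rivera: 1+5+4 = 10 for Okafor, 15 for Rivera — Rivera by 15–10.
Okafor vs Ekwueme: Okafor, 13–12.
Okafor vs Kaur: Okafor wins 13–12.
Rivera vs Ekwueme: Ekwueme, 13–12.
Rivera vs Kaur: Rivera wins 17–8.
Ekwueme vs Kaur: 13 to 12, Ekwueme.
No nominee is unbeaten: Chen loses to Okafor; Okafor loses to Rivera; Rivera loses to Ekwueme; Ekwueme loses to Chen; Kaur loses to Okafor. In particular Chen → Ekwueme → Rivera → Chen is a majority cycle — no Condorcet winner exists.

none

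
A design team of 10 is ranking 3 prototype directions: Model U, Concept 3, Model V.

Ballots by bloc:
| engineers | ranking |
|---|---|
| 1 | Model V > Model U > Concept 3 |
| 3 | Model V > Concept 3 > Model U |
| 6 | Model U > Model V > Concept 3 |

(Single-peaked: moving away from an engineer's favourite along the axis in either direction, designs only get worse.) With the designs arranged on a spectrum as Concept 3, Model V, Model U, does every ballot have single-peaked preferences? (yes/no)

Axis positions: Concept 3=1, Model V=2, Model U=3.
Bloc 1 (peak Model V at position 2): ranking walks positions 2-3-1, expanding outward from the peak — single-peaked.
Bloc 2 (peak Model V at position 2): ranking walks positions 2-1-3, expanding outward from the peak — single-peaked.
Bloc 3 (peak Model U at position 3): ranking walks positions 3-2-1, expanding outward from the peak — single-peaked.
Every ranking is single-peaked on this axis.

yes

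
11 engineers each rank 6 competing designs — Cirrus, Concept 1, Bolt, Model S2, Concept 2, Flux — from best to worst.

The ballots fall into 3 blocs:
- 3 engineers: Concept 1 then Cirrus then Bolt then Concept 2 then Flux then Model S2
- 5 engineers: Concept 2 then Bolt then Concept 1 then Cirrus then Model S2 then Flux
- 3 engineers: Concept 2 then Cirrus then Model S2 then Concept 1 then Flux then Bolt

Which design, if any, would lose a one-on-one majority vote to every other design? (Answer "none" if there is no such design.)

Flux

Head-to-head results (11 engineers):
Cirrus vs Concept 1: 3 for Cirrus, 8 for Concept 1 — Concept 1 by 8–3.
Cirrus vs Bolt: 6 to 5, Cirrus.
Cirrus vs Model S2: 3+5+3 = 11 for Cirrus, 0 for Model S2 — Cirrus by 11–0.
Cirrus vs Concept 2: Cirrus is ranked higher on 3 ballots, Concept 2 on 8. Concept 2 wins 8–3.
Cirrus vs Flux: 3+5+3 = 11 for Cirrus, 0 for Flux — Cirrus by 11–0.
Concept 1 vs Bolt: Concept 1 is ranked higher on 3+3 = 6 ballots, Bolt on 5. Concept 1 wins 6–5.
Concept 1 vs Model S2: Concept 1, 8–3.
Concept 1 vs Concept 2: Concept 1 preferred on 3 ballots; Concept 2 wins 8–3.
Concept 1 vs Flux: 11 to 0, Concept 1.
Bolt vs Model S2: 8 to 3, Bolt.
Bolt vs Concept 2: 3 to 8, Concept 2.
Bolt–Flux: Bolt 8–3.
Model S2 vs Concept 2: Concept 2, 11–0.
Model S2–Flux: Model S2 8–3.
Concept 2 vs Flux: Concept 2 is ranked higher on 3+5+3 = 11 ballots, Flux on 0. Concept 2 wins 11–0.
Flux is beaten in every head-to-head and is the Condorcet loser.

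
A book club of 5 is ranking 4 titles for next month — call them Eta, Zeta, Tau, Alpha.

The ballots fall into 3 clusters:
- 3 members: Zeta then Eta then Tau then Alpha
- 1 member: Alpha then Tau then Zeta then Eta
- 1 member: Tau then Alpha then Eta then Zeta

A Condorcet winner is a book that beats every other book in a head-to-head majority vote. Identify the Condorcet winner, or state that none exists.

Head-to-head results (5 members):
Eta vs Zeta: Zeta, 4–1.
Eta vs Tau: Eta, 3–2.
Eta vs Alpha: Eta, 3–2.
Zeta vs Tau: Zeta, 3–2.
Zeta–Alpha: Zeta 3–2.
Tau–Alpha: Tau 4–1.
Zeta wins every pairwise contest, so Zeta is the Condorcet winner.

Zeta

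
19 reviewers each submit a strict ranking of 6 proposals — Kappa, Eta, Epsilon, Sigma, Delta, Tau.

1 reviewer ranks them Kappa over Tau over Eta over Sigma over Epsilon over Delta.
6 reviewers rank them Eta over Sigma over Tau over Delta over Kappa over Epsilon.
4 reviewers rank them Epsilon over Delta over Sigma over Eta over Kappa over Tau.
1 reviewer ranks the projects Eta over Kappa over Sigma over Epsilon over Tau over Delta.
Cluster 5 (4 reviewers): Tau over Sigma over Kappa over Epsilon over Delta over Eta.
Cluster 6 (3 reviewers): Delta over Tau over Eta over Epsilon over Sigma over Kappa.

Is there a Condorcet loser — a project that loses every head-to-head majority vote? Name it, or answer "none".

Head-to-head results (19 reviewers):
Kappa vs Eta: Eta wins 14–5.
Kappa–Epsilon: Kappa 12–7.
Kappa–Sigma: Sigma 17–2.
Kappa vs Delta: Kappa is ranked higher on 1+1+4 = 6 ballots, Delta on 13. Delta wins 13–6.
Kappa vs Tau: 6 to 13, Tau.
Eta vs Epsilon: 11 to 8, Eta.
Eta vs Sigma: Eta preferred on 1+6+1+3 = 11 ballots; Eta wins 11–8.
Eta vs Delta: Eta is ranked higher on 1+6+1 = 8 ballots, Delta on 11. Delta wins 11–8.
Eta vs Tau: Eta is ranked higher on 6+4+1 = 11 ballots, Tau on 8. Eta wins 11–8.
Epsilon vs Sigma: 7 to 12, Sigma.
Epsilon vs Delta: Epsilon preferred on 1+4+1+4 = 10 ballots; Epsilon wins 10–9.
Epsilon vs Tau: Epsilon is ranked higher on 4+1 = 5 ballots, Tau on 14. Tau wins 14–5.
Sigma vs Delta: 12 to 7, Sigma.
Sigma vs Tau: Sigma wins 11–8.
Delta vs Tau: Tau, 12–7.
Each project has at least one pairwise win (Kappa beats Epsilon; Eta beats Kappa; Epsilon beats Delta; Sigma beats Kappa; Delta beats Kappa; Tau beats Kappa) — no Condorcet loser.

none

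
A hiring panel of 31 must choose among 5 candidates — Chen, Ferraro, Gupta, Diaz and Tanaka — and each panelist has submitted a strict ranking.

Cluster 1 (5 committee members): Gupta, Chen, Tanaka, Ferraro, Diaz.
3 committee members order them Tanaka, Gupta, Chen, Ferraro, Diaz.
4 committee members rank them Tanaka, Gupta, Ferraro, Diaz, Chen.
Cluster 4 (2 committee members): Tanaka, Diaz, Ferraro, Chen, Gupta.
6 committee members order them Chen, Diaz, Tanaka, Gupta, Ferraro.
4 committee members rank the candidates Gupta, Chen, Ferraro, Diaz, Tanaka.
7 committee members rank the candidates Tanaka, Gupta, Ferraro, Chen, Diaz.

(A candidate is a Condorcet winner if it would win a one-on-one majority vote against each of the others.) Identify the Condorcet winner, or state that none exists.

Pairwise majorities:
Chen vs Ferraro: Chen, 18–13.
Chen vs Gupta: Chen is ranked higher on 2+6 = 8 ballots, Gupta on 23. Gupta wins 23–8.
Chen vs Diaz: 25 to 6, Chen.
Chen vs Tanaka: Chen is ranked higher on 5+6+4 = 15 ballots, Tanaka on 16. Tanaka wins 16–15.
Ferraro vs Gupta: 2 for Ferraro, 29 for Gupta — Gupta by 29–2.
Ferraro–Diaz: Ferraro 23–8.
Ferraro vs Tanaka: Ferraro preferred on 4 ballots; Tanaka wins 27–4.
Gupta–Diaz: Gupta 23–8.
Gupta vs Tanaka: Tanaka, 22–9.
Diaz vs Tanaka: 10 to 21, Tanaka.
Tanaka wins every pairwise contest, so Tanaka is the Condorcet winner.

Tanaka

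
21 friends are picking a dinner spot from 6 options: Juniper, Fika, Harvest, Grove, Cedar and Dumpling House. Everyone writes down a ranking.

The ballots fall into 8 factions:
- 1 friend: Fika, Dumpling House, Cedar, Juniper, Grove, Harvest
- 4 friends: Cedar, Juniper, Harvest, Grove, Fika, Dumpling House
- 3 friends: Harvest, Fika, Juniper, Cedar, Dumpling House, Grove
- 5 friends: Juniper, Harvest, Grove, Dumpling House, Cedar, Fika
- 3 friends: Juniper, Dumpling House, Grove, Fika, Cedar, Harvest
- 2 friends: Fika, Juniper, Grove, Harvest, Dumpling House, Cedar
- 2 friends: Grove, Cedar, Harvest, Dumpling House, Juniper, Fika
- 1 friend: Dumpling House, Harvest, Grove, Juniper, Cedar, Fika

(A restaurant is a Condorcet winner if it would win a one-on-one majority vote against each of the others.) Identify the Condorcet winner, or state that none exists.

Check each pair by majority over 21 ballots:
Juniper vs Fika: Juniper is ranked higher on 4+5+3+2+1 = 15 ballots, Fika on 6. Juniper wins 15–6.
Juniper vs Harvest: 1+4+5+3+2 = 15 for Juniper, 6 for Harvest — Juniper by 15–6.
Juniper vs Grove: 18 to 3, Juniper.
Juniper vs Cedar: Juniper is ranked higher on 3+5+3+2+1 = 14 ballots, Cedar on 7. Juniper wins 14–7.
Juniper vs Dumpling House: 17 to 4, Juniper.
Fika vs Harvest: 1+3+2 = 6 for Fika, 15 for Harvest — Harvest by 15–6.
Fika vs Grove: 1+3+2 = 6 for Fika, 15 for Grove — Grove by 15–6.
Fika vs Cedar: Fika is ranked higher on 1+3+3+2 = 9 ballots, Cedar on 12. Cedar wins 12–9.
Fika vs Dumpling House: Fika preferred on 1+4+3+2 = 10 ballots; Dumpling House wins 11–10.
Harvest vs Grove: Harvest preferred on 4+3+5+1 = 13 ballots; Harvest wins 13–8.
Harvest vs Cedar: Harvest preferred on 3+5+2+1 = 11 ballots; Harvest wins 11–10.
Harvest vs Dumpling House: 16 to 5, Harvest.
Grove vs Cedar: 13 to 8, Grove.
Grove vs Dumpling House: Grove preferred on 4+5+2+2 = 13 ballots; Grove wins 13–8.
Cedar vs Dumpling House: 9 to 12, Dumpling House.
Juniper beats each of Fika, Harvest, Grove, Cedar, Dumpling House — Juniper is the Condorcet winner.

Juniper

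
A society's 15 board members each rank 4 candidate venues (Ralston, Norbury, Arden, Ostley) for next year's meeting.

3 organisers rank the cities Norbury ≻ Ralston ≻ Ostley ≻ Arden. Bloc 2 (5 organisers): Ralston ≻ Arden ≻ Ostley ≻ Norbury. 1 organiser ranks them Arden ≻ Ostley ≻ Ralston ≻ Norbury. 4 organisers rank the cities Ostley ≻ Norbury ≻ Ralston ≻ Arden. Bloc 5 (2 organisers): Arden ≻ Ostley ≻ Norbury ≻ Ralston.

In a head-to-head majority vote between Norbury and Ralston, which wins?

Norbury

Ballots ranking Norbury above Ralston: 3 + 4 + 2 = 9.
Ballots ranking Ralston above Norbury: 15 − 9 = 6.
Norbury wins the head-to-head 9–6.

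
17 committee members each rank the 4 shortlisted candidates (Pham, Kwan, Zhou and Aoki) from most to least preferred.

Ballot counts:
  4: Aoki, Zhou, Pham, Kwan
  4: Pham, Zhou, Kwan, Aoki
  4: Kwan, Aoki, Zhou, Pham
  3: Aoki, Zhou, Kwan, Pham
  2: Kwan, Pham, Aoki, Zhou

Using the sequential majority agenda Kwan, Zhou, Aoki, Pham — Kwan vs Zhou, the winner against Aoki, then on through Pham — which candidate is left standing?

Round 1: Kwan vs Zhou — 6–11, Zhou advances.
Round 2: Zhou vs Aoki — 4–13, Aoki advances.
Round 3: Aoki vs Pham — 11–6, Aoki advances.
The agenda winner is Aoki.

Aoki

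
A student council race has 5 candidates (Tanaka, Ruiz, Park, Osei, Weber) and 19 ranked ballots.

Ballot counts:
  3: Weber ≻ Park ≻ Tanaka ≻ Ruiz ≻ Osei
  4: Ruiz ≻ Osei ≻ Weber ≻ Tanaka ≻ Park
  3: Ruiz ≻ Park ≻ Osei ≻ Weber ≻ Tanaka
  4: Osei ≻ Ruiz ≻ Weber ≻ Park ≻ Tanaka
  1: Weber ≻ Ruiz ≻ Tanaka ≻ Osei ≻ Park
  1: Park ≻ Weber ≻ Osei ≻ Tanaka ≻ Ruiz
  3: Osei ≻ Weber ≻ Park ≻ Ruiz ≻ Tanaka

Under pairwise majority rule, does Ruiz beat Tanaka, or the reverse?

Ballots ranking Ruiz above Tanaka: 4 + 3 + 4 + 1 + 3 = 15.
Ballots ranking Tanaka above Ruiz: 19 − 15 = 4.
Ruiz wins the head-to-head 15–4.

Ruiz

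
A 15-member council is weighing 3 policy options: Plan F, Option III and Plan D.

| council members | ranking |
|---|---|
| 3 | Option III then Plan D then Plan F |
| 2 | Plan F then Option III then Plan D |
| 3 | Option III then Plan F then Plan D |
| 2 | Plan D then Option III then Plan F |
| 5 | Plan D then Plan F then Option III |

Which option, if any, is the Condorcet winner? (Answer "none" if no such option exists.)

Option III

Head-to-head results (15 council members):
Plan F vs Option III: Plan F is ranked higher on 2+5 = 7 ballots, Option III on 8. Option III wins 8–7.
Plan F vs Plan D: 5 to 10, Plan D.
Option III vs Plan D: Option III is ranked higher on 3+2+3 = 8 ballots, Plan D on 7. Option III wins 8–7.
Option III wins every pairwise contest, so Option III is the Condorcet winner.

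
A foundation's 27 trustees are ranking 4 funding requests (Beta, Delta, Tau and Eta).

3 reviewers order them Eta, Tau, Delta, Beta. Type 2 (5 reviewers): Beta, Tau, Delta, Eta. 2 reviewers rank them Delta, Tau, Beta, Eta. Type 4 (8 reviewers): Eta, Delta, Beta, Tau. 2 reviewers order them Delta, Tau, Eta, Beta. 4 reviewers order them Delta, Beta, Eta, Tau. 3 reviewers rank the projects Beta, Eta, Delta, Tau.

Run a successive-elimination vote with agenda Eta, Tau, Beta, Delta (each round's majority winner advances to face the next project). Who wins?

Delta

Round 1: Eta vs Tau — 18–9, Eta advances.
Round 2: Eta vs Beta — 13–14, Beta advances.
Round 3: Beta vs Delta — 8–19, Delta advances.
Delta survives the agenda.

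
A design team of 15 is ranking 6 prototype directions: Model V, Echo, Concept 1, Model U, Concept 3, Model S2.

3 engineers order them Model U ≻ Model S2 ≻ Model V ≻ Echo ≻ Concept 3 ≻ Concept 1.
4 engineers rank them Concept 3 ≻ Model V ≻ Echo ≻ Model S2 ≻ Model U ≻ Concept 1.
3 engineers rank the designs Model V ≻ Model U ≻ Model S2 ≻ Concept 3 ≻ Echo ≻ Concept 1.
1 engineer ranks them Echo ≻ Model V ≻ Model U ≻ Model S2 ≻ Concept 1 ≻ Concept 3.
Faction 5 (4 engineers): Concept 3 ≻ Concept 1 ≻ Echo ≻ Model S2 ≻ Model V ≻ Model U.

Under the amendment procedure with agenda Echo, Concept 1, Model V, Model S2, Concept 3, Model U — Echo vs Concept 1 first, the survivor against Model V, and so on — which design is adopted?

Round 1: Echo vs Concept 1 — 11–4, Echo advances.
Round 2: Echo vs Model V — 5–10, Model V advances.
Round 3: Model V vs Model S2 — 8–7, Model V advances.
Round 4: Model V vs Concept 3 — 7–8, Concept 3 advances.
Round 5: Concept 3 vs Model U — 8–7, Concept 3 advances.
Concept 3 survives the agenda.

Concept 3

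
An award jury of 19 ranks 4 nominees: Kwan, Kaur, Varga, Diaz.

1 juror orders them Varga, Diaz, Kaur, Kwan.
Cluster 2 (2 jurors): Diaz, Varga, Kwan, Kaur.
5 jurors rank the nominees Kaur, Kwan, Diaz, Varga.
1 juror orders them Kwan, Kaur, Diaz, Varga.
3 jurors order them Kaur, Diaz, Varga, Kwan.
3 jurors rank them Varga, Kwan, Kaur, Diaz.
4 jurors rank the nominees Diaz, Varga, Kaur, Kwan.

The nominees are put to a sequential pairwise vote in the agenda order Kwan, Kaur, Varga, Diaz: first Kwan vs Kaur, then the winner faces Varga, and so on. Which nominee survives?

Round 1: Kwan vs Kaur — 6–13, Kaur advances.
Round 2: Kaur vs Varga — 9–10, Varga advances.
Round 3: Varga vs Diaz — 4–15, Diaz advances.
Diaz survives the agenda.

Diaz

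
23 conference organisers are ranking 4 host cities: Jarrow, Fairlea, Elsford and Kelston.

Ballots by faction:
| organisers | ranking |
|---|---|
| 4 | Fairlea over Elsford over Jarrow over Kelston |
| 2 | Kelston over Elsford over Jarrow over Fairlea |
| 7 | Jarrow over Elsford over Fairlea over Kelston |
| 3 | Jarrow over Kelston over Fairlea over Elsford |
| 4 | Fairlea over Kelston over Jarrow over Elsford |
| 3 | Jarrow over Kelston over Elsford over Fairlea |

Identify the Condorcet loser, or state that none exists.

none

Head-to-head results (23 organisers):
Jarrow vs Fairlea: Jarrow preferred on 2+7+3+3 = 15 ballots; Jarrow wins 15–8.
Jarrow vs Elsford: 7+3+4+3 = 17 for Jarrow, 6 for Elsford — Jarrow by 17–6.
Jarrow–Kelston: Jarrow 17–6.
Fairlea vs Elsford: 4+3+4 = 11 for Fairlea, 12 for Elsford — Elsford by 12–11.
Fairlea vs Kelston: Fairlea preferred on 4+7+4 = 15 ballots; Fairlea wins 15–8.
Elsford vs Kelston: Elsford is ranked higher on 4+7 = 11 ballots, Kelston on 12. Kelston wins 12–11.
Every city wins at least one matchup (Jarrow beats Fairlea; Fairlea beats Kelston; Elsford beats Fairlea; Kelston beats Elsford), so there is no Condorcet loser.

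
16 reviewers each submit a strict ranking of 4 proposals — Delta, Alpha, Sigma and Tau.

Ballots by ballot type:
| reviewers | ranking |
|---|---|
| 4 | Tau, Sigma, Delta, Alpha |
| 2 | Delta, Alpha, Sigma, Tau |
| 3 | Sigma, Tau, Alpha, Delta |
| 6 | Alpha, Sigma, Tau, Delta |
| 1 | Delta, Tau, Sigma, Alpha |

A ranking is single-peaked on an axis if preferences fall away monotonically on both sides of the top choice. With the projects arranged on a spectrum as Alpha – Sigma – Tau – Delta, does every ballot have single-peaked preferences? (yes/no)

Axis positions: Alpha=1, Sigma=2, Tau=3, Delta=4.
Ballot type 1 (peak Tau at position 3): ranking walks positions 3-2-4-1, expanding outward from the peak — single-peaked.
Ballot type 2: ranking walks positions 4-1-2-3; Alpha is ranked above Tau even though Tau lies between Alpha and the peak Delta on the axis — preferences dip and rise again. Not single-peaked.
Ballot type 3 (peak Sigma at position 2): ranking walks positions 2-3-1-4, expanding outward from the peak — single-peaked.
Ballot type 4 (peak Alpha at position 1): ranking walks positions 1-2-3-4, expanding outward from the peak — single-peaked.
Ballot type 5 (peak Delta at position 4): ranking walks positions 4-3-2-1, expanding outward from the peak — single-peaked.
Ballot type 2 violates single-peakedness, so the profile is not single-peaked on this axis.

no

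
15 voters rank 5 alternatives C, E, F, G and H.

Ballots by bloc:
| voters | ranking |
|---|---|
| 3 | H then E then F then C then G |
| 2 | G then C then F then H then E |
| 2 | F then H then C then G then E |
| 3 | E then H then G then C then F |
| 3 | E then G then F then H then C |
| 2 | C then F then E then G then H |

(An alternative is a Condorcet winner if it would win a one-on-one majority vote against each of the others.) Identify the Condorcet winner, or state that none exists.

Pairwise majorities:
C vs E: C is ranked higher on 2+2+2 = 6 ballots, E on 9. E wins 9–6.
C vs F: F, 8–7.
C vs G: G, 8–7.
C vs H: 2+2 = 4 for C, 11 for H — H by 11–4.
E vs F: E preferred on 3+3+3 = 9 ballots; E wins 9–6.
E vs G: E, 11–4.
E vs H: 8 to 7, E.
F vs G: G wins 8–7.
F vs H: F wins 9–6.
G vs H: H, 8–7.
E defeats every rival head-to-head and is the Condorcet winner.

E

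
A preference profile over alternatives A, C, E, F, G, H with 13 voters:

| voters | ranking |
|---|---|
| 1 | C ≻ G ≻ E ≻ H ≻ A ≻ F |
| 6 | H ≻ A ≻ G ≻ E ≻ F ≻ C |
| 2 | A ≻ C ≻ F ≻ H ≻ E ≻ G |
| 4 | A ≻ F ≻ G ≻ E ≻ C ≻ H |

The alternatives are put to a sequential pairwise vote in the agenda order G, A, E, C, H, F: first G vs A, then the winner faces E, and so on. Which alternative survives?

H

Round 1: G vs A — 1–12, A advances.
Round 2: A vs E — 12–1, A advances.
Round 3: A vs C — 12–1, A advances.
Round 4: A vs H — 6–7, H advances.
Round 5: H vs F — 7–6, H advances.
The agenda winner is H.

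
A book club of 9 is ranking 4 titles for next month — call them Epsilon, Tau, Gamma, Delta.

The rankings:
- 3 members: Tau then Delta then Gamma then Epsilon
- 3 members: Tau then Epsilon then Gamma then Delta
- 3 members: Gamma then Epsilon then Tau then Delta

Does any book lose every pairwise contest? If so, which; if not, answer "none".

Delta

Head-to-head results (9 members):
Epsilon vs Tau: Tau, 6–3.
Epsilon vs Gamma: Epsilon preferred on 3 ballots; Gamma wins 6–3.
Epsilon vs Delta: Epsilon wins 6–3.
Tau vs Gamma: 6 to 3, Tau.
Tau vs Delta: 9 to 0, Tau.
Gamma vs Delta: 6 to 3, Gamma.
Only Delta has no wins; Delta is the Condorcet loser.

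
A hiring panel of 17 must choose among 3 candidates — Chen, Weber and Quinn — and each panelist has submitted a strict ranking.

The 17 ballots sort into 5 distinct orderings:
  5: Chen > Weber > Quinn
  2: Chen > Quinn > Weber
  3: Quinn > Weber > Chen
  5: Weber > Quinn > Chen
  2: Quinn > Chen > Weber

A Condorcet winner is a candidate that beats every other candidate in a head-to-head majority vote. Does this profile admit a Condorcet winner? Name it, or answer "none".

none

Check each pair by majority over 17 ballots:
Chen–Weber: Chen 9–8.
Chen vs Quinn: Quinn, 10–7.
Weber–Quinn: Weber 10–7.
No candidate is unbeaten: Chen loses to Quinn; Weber loses to Chen; Quinn loses to Weber. In particular Chen beats Weber beats Quinn beats Chen is a majority cycle — no Condorcet winner exists.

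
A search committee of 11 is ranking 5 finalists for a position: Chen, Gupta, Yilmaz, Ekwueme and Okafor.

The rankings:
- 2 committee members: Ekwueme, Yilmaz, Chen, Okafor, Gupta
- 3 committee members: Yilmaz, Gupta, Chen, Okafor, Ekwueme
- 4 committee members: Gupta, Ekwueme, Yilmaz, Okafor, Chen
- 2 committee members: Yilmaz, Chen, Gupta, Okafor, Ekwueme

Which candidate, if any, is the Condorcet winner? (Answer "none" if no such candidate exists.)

none

Check each pair by majority over 11 ballots:
Chen vs Gupta: Chen is ranked higher on 2+2 = 4 ballots, Gupta on 7. Gupta wins 7–4.
Chen vs Yilmaz: Chen preferred on 0 ballots; Yilmaz wins 11–0.
Chen vs Ekwueme: 5 to 6, Ekwueme.
Chen vs Okafor: Chen preferred on 2+3+2 = 7 ballots; Chen wins 7–4.
Gupta vs Yilmaz: Gupta preferred on 4 ballots; Yilmaz wins 7–4.
Gupta vs Ekwueme: Gupta preferred on 3+4+2 = 9 ballots; Gupta wins 9–2.
Gupta vs Okafor: 9 to 2, Gupta.
Yilmaz vs Ekwueme: 3+2 = 5 for Yilmaz, 6 for Ekwueme — Ekwueme by 6–5.
Yilmaz vs Okafor: Yilmaz preferred on 2+3+4+2 = 11 ballots; Yilmaz wins 11–0.
Ekwueme vs Okafor: 6 to 5, Ekwueme.
Each candidate drops at least one matchup (Chen loses to Gupta; Gupta loses to Yilmaz; Yilmaz loses to Ekwueme; Ekwueme loses to Gupta; Okafor loses to Chen); the cycle Gupta beats Ekwueme beats Yilmaz beats Gupta rules out a Condorcet winner.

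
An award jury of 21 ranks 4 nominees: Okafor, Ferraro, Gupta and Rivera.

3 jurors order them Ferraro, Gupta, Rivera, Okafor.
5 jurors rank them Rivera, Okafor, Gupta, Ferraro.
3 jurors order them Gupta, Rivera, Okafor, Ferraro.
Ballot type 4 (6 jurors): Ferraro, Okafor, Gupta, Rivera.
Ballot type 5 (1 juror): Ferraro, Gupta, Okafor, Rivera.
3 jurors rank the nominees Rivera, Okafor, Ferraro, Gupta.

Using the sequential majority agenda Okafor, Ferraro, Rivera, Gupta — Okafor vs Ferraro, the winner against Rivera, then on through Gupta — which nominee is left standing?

Round 1: Okafor vs Ferraro — 11–10, Okafor advances.
Round 2: Okafor vs Rivera — 7–14, Rivera advances.
Round 3: Rivera vs Gupta — 8–13, Gupta advances.
The agenda winner is Gupta.

Gupta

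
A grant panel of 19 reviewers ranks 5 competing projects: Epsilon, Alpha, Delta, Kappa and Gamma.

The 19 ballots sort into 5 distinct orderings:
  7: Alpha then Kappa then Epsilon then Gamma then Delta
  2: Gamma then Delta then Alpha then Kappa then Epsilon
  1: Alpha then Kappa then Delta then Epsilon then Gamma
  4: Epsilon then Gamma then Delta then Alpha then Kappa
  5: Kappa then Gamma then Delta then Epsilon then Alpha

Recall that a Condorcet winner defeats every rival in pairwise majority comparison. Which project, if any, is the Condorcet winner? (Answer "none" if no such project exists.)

none

Head-to-head results (19 reviewers):
Epsilon vs Alpha: Alpha wins 10–9.
Epsilon vs Delta: Epsilon wins 11–8.
Epsilon vs Kappa: Kappa, 15–4.
Epsilon vs Gamma: Epsilon, 12–7.
Alpha–Delta: Delta 11–8.
Alpha vs Kappa: Alpha wins 14–5.
Alpha vs Gamma: Gamma, 11–8.
Delta vs Kappa: Kappa, 13–6.
Delta vs Gamma: Gamma, 18–1.
Kappa–Gamma: Kappa 13–6.
No project is unbeaten: Epsilon loses to Alpha; Alpha loses to Delta; Delta loses to Epsilon; Kappa loses to Alpha; Gamma loses to Epsilon. In particular Epsilon > Delta > Alpha > Epsilon is a majority cycle — no Condorcet winner exists.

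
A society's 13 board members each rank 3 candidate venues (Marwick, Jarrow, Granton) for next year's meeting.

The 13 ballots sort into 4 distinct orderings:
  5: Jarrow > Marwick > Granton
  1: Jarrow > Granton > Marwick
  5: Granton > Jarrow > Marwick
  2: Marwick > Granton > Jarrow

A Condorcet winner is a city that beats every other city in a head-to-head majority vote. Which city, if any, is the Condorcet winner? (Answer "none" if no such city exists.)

none

Check each pair by majority over 13 ballots:
Marwick vs Jarrow: Marwick is ranked higher on 2 ballots, Jarrow on 11. Jarrow wins 11–2.
Marwick vs Granton: Marwick wins 7–6.
Jarrow vs Granton: Jarrow preferred on 5+1 = 6 ballots; Granton wins 7–6.
Every city loses at least once (Marwick loses to Jarrow; Jarrow loses to Granton; Granton loses to Marwick). The majority relation contains the cycle Marwick → Granton → Jarrow → Marwick, so there is no Condorcet winner.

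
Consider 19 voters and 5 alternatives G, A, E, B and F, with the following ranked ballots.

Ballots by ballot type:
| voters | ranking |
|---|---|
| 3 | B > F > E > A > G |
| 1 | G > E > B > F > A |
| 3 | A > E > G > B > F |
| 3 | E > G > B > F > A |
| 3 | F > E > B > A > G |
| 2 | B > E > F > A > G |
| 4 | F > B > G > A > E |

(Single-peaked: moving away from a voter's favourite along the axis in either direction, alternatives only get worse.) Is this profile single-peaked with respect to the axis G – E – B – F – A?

Axis positions: G=1, E=2, B=3, F=4, A=5.
Ballot type 1 (peak B at position 3): ranking walks positions 3-4-2-5-1, expanding outward from the peak — single-peaked.
Ballot type 2 (peak G at position 1): ranking walks positions 1-2-3-4-5, expanding outward from the peak — single-peaked.
Ballot type 3: ranking walks positions 5-2-1-3-4; E is ranked above F even though F lies between E and the peak A on the axis — preferences dip and rise again. Not single-peaked.
Ballot type 4 (peak E at position 2): ranking walks positions 2-1-3-4-5, expanding outward from the peak — single-peaked.
Ballot type 5: ranking walks positions 4-2-3-5-1; E is ranked above B even though B lies between E and the peak F on the axis — preferences dip and rise again. Not single-peaked.
Ballot type 6 (peak B at position 3): ranking walks positions 3-2-4-5-1, expanding outward from the peak — single-peaked.
Ballot type 7: ranking walks positions 4-3-1-5-2; G is ranked above E even though E lies between G and the peak F on the axis — preferences dip and rise again. Not single-peaked.
Ballot type 3 violates single-peakedness, so the profile is not single-peaked on this axis.

no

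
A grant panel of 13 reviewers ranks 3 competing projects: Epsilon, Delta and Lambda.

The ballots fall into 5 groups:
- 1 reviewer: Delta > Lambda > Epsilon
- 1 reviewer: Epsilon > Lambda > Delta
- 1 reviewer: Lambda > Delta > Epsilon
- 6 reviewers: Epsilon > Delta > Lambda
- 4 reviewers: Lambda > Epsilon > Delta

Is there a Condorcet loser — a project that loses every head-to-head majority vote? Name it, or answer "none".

Head-to-head results (13 reviewers):
Epsilon vs Delta: Epsilon preferred on 1+6+4 = 11 ballots; Epsilon wins 11–2.
Epsilon vs Lambda: Epsilon preferred on 1+6 = 7 ballots; Epsilon wins 7–6.
Delta vs Lambda: Delta is ranked higher on 1+6 = 7 ballots, Lambda on 6. Delta wins 7–6.
Lambda is beaten in every head-to-head and is the Condorcet loser.

Lambda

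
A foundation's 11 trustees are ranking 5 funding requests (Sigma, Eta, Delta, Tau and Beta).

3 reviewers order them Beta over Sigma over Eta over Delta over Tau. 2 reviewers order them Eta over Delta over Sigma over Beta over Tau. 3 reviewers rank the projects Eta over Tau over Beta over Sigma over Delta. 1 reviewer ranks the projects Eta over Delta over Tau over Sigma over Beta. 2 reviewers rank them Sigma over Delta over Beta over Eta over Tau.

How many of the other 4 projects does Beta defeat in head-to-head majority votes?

Beta against each rival (11 reviewers):
Beta vs Sigma: Beta, 6–5.
Beta vs Eta: Beta preferred on 3+2 = 5 ballots; Eta wins 6–5.
Beta–Delta: Beta 6–5.
Beta vs Tau: Beta preferred on 3+2+2 = 7 ballots; Beta wins 7–4.
Beta beats Sigma, Delta, Tau; loses to Eta — 3 pairwise wins.

3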